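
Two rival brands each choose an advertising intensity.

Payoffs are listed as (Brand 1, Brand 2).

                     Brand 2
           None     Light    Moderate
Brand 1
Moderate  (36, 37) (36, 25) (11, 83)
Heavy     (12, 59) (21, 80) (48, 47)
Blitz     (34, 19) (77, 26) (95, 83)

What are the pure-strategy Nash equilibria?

(Moderate, None): Brand 2 can switch to Moderate (37 → 83). Not NE.
(Moderate, Light): Brand 1 can switch to Blitz (36 → 77). Not NE.
(Moderate, Moderate): Brand 1 can switch to Heavy (11 → 48). Not NE.
(Heavy, None): Brand 1 can switch to Moderate (12 → 36). Not NE.
(Heavy, Light): Brand 1 can switch to Moderate (21 → 36). Not NE.
(Heavy, Moderate): Brand 1 can switch to Blitz (48 → 95). Not NE.
(Blitz, None): Brand 1 can switch to Moderate (34 → 36). Not NE.
(Blitz, Light): Brand 2 can switch to Moderate (26 → 83). Not NE.
(Blitz, Moderate): Brand 1 gets 95, best alternative 48; Brand 2 gets 83, best alternative 26. No profitable deviation — NE.

The unique pure-strategy Nash equilibrium is (Blitz, Moderate).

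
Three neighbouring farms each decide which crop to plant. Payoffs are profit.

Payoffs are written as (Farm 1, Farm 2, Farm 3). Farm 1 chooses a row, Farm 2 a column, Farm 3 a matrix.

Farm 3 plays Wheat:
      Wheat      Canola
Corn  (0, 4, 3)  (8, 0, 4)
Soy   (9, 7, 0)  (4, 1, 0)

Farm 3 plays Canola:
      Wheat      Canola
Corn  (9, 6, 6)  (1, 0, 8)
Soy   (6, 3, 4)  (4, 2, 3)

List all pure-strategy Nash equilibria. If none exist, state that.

Check each profile: it is a Nash equilibrium iff no player can strictly gain by switching unilaterally.
(Corn, Wheat, Wheat): Farm 1 can switch to Soy (0 → 9). Not NE.
(Corn, Wheat, Canola): Farm 1 gets 9, best alternative 6; Farm 2 gets 6, best alternative 0; Farm 3 gets 6, best alternative 3. No profitable deviation — NE.
(Corn, Canola, Wheat): Farm 2 can switch to Wheat (0 → 4). Not NE.
(Corn, Canola, Canola): Farm 1 can switch to Soy (1 → 4). Not NE.
(Soy, Wheat, Wheat): Farm 3 can switch to Canola (0 → 4). Not NE.
(Soy, Wheat, Canola): Farm 1 can switch to Corn (6 → 9). Not NE.
(Soy, Canola, Wheat): Farm 1 can switch to Corn (4 → 8). Not NE.
(The remaining 1 profile has a profitable deviation by the same check.)

(Corn, Wheat, Canola)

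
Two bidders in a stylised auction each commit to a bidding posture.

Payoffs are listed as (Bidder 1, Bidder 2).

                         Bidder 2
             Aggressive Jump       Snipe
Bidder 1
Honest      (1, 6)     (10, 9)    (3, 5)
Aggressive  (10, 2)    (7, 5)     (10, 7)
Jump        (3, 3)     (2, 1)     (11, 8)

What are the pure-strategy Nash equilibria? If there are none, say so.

For each player, find the best response to each opponent profile; mutual best responses are the pure NE.
Bidder 1 against Aggressive: payoffs 1, 10, 3 → best response Aggressive.
Bidder 1 against Jump: payoffs 10, 7, 2 → best response Honest.
Bidder 1 against Snipe: payoffs 3, 10, 11 → best response Jump.
Bidder 2 against Honest: payoffs 6, 9, 5 → best response Jump.
Bidder 2 against Aggressive: payoffs 2, 5, 7 → best response Snipe.
Bidder 2 against Jump: payoffs 3, 1, 8 → best response Snipe.
Mutual best responses: (Honest, Jump); (Jump, Snipe).

(Honest, Jump); (Jump, Snipe)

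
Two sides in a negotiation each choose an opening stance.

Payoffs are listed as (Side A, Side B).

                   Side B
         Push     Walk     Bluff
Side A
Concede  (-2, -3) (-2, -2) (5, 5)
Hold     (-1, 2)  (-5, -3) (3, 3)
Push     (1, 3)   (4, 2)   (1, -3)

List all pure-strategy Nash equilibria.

Pure-strategy Nash equilibria: (Concede, Bluff), (Push, Push)

Side A against Push: payoffs -2, -1, 1 → best response Push.
Side A against Walk: payoffs -2, -5, 4 → best response Push.
Side A against Bluff: payoffs 5, 3, 1 → best response Concede.
Side B against Concede: payoffs -3, -2, 5 → best response Bluff.
Side B against Hold: payoffs 2, -3, 3 → best response Bluff.
Side B against Push: payoffs 3, 2, -3 → best response Push.
Mutual best responses: (Concede, Bluff); (Push, Push).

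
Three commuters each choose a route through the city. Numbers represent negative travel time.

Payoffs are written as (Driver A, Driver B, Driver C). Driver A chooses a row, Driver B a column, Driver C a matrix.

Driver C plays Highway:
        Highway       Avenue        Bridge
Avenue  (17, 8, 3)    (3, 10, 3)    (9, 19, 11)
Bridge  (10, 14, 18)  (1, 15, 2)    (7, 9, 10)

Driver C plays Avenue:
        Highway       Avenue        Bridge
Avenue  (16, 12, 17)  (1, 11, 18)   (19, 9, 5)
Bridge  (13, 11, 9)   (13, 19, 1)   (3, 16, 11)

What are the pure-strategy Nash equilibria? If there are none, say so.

Pure-strategy Nash equilibria: (Avenue, Highway, Avenue), (Avenue, Bridge, Highway)

Check each profile: it is a Nash equilibrium iff no player can strictly gain by switching unilaterally.
(Avenue, Highway, Highway): Driver B can switch to Avenue (8 → 10). Not NE.
(Avenue, Highway, Avenue): Driver A gets 16, best alternative 13; Driver B gets 12, best alternative 11; Driver C gets 17, best alternative 3. No profitable deviation — NE.
(Avenue, Avenue, Highway): Driver B can switch to Bridge (10 → 19). Not NE.
(Avenue, Avenue, Avenue): Driver A can switch to Bridge (1 → 13). Not NE.
(Avenue, Bridge, Highway): Driver A gets 9, best alternative 7; Driver B gets 19, best alternative 10; Driver C gets 11, best alternative 5. No profitable deviation — NE.
(Avenue, Bridge, Avenue): Driver B can switch to Highway (9 → 12). Not NE.
(Bridge, Highway, Highway): Driver A can switch to Avenue (10 → 17). Not NE.
(Bridge, Highway, Avenue): Driver A can switch to Avenue (13 → 16). Not NE.
(Bridge, Avenue, Highway): Driver A can switch to Avenue (1 → 3). Not NE.
(Bridge, Avenue, Avenue): Driver C can switch to Highway (1 → 2). Not NE.
(Bridge, Bridge, Highway): Driver A can switch to Avenue (7 → 9). Not NE.
(Bridge, Bridge, Avenue): Driver A can switch to Avenue (3 → 19). Not NE.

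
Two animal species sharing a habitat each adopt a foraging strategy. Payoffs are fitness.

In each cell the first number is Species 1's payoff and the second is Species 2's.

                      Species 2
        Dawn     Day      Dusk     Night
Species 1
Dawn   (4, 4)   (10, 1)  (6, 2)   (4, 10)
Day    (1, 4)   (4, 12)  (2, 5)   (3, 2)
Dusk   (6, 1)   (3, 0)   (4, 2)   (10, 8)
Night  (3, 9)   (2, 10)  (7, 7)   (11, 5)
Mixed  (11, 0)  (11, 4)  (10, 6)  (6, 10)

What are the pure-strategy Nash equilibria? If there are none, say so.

There is no pure-strategy Nash equilibrium.

(Dawn, Dawn): Species 1 can switch to Dusk (4 → 6). Not NE.
(Dawn, Day): Species 1 can switch to Mixed (10 → 11). Not NE.
(Dawn, Dusk): Species 1 can switch to Night (6 → 7). Not NE.
(Dawn, Night): Species 1 can switch to Dusk (4 → 10). Not NE.
(Day, Dawn): Species 1 can switch to Dawn (1 → 4). Not NE.
(Day, Day): Species 1 can switch to Dawn (4 → 10). Not NE.
(Day, Dusk): Species 1 can switch to Dawn (2 → 6). Not NE.
(Day, Night): Species 1 can switch to Dawn (3 → 4). Not NE.
(Dusk, Dawn): Species 1 can switch to Mixed (6 → 11). Not NE.
(Dusk, Day): Species 1 can switch to Dawn (3 → 10). Not NE.
(The remaining 10 profiles each have a profitable deviation by the same check.)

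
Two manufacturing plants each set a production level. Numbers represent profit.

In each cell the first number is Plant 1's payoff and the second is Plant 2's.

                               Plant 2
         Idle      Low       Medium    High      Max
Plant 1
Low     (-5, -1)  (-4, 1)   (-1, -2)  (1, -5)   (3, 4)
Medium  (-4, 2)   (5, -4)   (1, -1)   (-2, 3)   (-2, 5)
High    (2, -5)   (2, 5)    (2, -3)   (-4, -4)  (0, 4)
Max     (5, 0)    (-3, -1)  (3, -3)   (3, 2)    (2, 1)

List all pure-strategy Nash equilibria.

Check each profile: it is a Nash equilibrium iff no player can strictly gain by switching unilaterally.
(Low, Idle): Plant 1 can switch to Medium (-5 → -4). Not NE.
(Low, Low): Plant 1 can switch to Medium (-4 → 5). Not NE.
(Low, Medium): Plant 1 can switch to Medium (-1 → 1). Not NE.
(Low, High): Plant 1 can switch to Max (1 → 3). Not NE.
(Low, Max): Plant 1 gets 3, best alternative 2; Plant 2 gets 4, best alternative 1. No profitable deviation — NE.
(Medium, Idle): Plant 1 can switch to High (-4 → 2). Not NE.
(Medium, Low): Plant 2 can switch to Idle (-4 → 2). Not NE.
(Medium, Medium): Plant 1 can switch to High (1 → 2). Not NE.
(Medium, High): Plant 1 can switch to Low (-2 → 1). Not NE.
(Max, High): Plant 1 gets 3, best alternative 1; Plant 2 gets 2, best alternative 1. No profitable deviation — NE.
(The remaining 10 profiles each have a profitable deviation by the same check.)

The pure Nash equilibria are (Low, Max), (Max, High).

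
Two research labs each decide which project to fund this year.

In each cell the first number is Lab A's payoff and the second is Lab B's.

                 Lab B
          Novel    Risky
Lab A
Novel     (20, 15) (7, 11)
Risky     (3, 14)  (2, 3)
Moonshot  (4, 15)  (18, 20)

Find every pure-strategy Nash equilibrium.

Pure-strategy Nash equilibria: (Novel, Novel) and (Moonshot, Risky)

Lab A against Novel: payoffs 20, 3, 4 → best response Novel.
Lab A against Risky: payoffs 7, 2, 18 → best response Moonshot.
Lab B against Novel: payoffs 15, 11 → best response Novel.
Lab B against Risky: payoffs 14, 3 → best response Novel.
Lab B against Moonshot: payoffs 15, 20 → best response Risky.
Mutual best responses: (Novel, Novel); (Moonshot, Risky).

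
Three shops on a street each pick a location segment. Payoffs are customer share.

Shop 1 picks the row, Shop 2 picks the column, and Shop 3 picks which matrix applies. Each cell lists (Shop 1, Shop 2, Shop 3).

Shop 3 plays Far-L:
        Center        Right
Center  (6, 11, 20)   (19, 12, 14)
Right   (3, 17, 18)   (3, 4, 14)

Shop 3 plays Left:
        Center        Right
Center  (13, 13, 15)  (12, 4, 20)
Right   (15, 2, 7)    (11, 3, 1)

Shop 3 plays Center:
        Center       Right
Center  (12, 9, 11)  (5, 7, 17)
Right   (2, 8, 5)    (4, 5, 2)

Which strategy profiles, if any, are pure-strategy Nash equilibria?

Mark each player's best response to every combination of opponents' strategies; a profile where every player is best-responding is a pure Nash equilibrium.
Shop 1 against (Center, Far-L): payoffs 6, 3 → best response Center.
Shop 1 against (Center, Left): payoffs 13, 15 → best response Right.
Shop 1 against (Center, Center): payoffs 12, 2 → best response Center.
Shop 1 against (Right, Far-L): payoffs 19, 3 → best response Center.
Shop 1 against (Right, Left): payoffs 12, 11 → best response Center.
Shop 1 against (Right, Center): payoffs 5, 4 → best response Center.
Shop 2 against (Center, Far-L): payoffs 11, 12 → best response Right.
Shop 2 against (Center, Left): payoffs 13, 4 → best response Center.
Shop 2 against (Center, Center): payoffs 9, 7 → best response Center.
Shop 2 against (Right, Far-L): payoffs 17, 4 → best response Center.
Shop 2 against (Right, Left): payoffs 2, 3 → best response Right.
Shop 2 against (Right, Center): payoffs 8, 5 → best response Center.
Shop 3 against (Center, Center): payoffs 20, 15, 11 → best response Far-L.
Shop 3 against (Center, Right): payoffs 14, 20, 17 → best response Left.
Shop 3 against (Right, Center): payoffs 18, 7, 5 → best response Far-L.
Shop 3 against (Right, Right): payoffs 14, 1, 2 → best response Far-L.
No profile is a mutual best response for all players.

No pure-strategy Nash equilibrium.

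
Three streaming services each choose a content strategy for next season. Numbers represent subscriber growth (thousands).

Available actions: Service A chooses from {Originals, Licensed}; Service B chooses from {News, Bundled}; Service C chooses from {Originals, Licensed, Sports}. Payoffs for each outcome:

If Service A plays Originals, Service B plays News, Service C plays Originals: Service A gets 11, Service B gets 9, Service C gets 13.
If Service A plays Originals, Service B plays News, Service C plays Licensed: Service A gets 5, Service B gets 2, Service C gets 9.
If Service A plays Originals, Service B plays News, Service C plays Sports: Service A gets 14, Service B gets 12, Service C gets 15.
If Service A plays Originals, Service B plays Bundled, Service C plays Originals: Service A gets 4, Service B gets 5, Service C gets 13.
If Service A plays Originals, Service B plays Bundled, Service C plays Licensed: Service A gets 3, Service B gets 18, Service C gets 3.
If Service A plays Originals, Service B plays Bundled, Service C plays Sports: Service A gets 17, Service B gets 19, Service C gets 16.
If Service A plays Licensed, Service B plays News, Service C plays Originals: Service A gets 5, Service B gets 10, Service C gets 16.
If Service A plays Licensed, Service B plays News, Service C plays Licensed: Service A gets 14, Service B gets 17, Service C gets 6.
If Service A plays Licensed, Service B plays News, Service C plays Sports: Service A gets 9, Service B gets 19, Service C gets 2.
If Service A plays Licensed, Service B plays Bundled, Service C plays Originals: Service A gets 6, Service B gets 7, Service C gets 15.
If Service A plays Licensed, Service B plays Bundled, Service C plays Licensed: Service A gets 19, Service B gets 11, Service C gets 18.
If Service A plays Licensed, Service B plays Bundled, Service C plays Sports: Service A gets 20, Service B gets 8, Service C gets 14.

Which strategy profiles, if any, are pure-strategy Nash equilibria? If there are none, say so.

No pure-strategy Nash equilibrium.

Check each profile: it is a Nash equilibrium iff no player can strictly gain by switching unilaterally.
(Originals, News, Originals): Service C can switch to Sports (13 → 15). Not NE.
(Originals, News, Licensed): Service A can switch to Licensed (5 → 14). Not NE.
(Originals, News, Sports): Service B can switch to Bundled (12 → 19). Not NE.
(Originals, Bundled, Originals): Service A can switch to Licensed (4 → 6). Not NE.
(Originals, Bundled, Licensed): Service A can switch to Licensed (3 → 19). Not NE.
(Originals, Bundled, Sports): Service A can switch to Licensed (17 → 20). Not NE.
(Licensed, News, Originals): Service A can switch to Originals (5 → 11). Not NE.
(Licensed, News, Licensed): Service C can switch to Originals (6 → 16). Not NE.
(Licensed, News, Sports): Service A can switch to Originals (9 → 14). Not NE.
(Licensed, Bundled, Originals): Service B can switch to News (7 → 10). Not NE.
(Licensed, Bundled, Licensed): Service B can switch to News (11 → 17). Not NE.
(Licensed, Bundled, Sports): Service B can switch to News (8 → 19). Not NE.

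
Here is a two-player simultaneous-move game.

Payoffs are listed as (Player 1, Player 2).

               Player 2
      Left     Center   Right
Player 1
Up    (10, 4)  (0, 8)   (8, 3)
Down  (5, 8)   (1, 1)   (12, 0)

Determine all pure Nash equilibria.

For each strategy profile, look for a profitable unilateral deviation.
(Up, Left): Player 2 can switch to Center (4 → 8). Not NE.
(Up, Center): Player 1 can switch to Down (0 → 1). Not NE.
(Up, Right): Player 1 can switch to Down (8 → 12). Not NE.
(Down, Left): Player 1 can switch to Up (5 → 10). Not NE.
(Down, Center): Player 2 can switch to Left (1 → 8). Not NE.
(Down, Right): Player 2 can switch to Left (0 → 8). Not NE.

No pure-strategy Nash equilibrium.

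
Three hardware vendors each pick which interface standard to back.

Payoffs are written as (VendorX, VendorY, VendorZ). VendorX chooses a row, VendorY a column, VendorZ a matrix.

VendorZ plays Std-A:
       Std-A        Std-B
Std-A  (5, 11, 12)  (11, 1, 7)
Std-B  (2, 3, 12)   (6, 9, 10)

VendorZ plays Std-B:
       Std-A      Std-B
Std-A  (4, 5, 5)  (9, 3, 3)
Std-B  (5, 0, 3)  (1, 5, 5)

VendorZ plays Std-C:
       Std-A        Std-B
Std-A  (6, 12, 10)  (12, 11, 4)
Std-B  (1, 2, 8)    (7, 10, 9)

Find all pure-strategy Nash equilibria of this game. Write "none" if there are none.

The unique pure-strategy Nash equilibrium is (Std-A, Std-A, Std-A).

Mark each player's best response to every combination of opponents' strategies; a profile where every player is best-responding is a pure Nash equilibrium.
VendorX against (Std-A, Std-A): payoffs 5, 2 → best response Std-A.
VendorX against (Std-A, Std-B): payoffs 4, 5 → best response Std-B.
VendorX against (Std-A, Std-C): payoffs 6, 1 → best response Std-A.
VendorX against (Std-B, Std-A): payoffs 11, 6 → best response Std-A.
VendorX against (Std-B, Std-B): payoffs 9, 1 → best response Std-A.
VendorX against (Std-B, Std-C): payoffs 12, 7 → best response Std-A.
VendorY against (Std-A, Std-A): payoffs 11, 1 → best response Std-A.
VendorY against (Std-A, Std-B): payoffs 5, 3 → best response Std-A.
VendorY against (Std-A, Std-C): payoffs 12, 11 → best response Std-A.
VendorY against (Std-B, Std-A): payoffs 3, 9 → best response Std-B.
VendorY against (Std-B, Std-B): payoffs 0, 5 → best response Std-B.
VendorY against (Std-B, Std-C): payoffs 2, 10 → best response Std-B.
VendorZ against (Std-A, Std-A): payoffs 12, 5, 10 → best response Std-A.
VendorZ against (Std-A, Std-B): payoffs 7, 3, 4 → best response Std-A.
VendorZ against (Std-B, Std-A): payoffs 12, 3, 8 → best response Std-A.
VendorZ against (Std-B, Std-B): payoffs 10, 5, 9 → best response Std-A.
Mutual best responses: (Std-A, Std-A, Std-A).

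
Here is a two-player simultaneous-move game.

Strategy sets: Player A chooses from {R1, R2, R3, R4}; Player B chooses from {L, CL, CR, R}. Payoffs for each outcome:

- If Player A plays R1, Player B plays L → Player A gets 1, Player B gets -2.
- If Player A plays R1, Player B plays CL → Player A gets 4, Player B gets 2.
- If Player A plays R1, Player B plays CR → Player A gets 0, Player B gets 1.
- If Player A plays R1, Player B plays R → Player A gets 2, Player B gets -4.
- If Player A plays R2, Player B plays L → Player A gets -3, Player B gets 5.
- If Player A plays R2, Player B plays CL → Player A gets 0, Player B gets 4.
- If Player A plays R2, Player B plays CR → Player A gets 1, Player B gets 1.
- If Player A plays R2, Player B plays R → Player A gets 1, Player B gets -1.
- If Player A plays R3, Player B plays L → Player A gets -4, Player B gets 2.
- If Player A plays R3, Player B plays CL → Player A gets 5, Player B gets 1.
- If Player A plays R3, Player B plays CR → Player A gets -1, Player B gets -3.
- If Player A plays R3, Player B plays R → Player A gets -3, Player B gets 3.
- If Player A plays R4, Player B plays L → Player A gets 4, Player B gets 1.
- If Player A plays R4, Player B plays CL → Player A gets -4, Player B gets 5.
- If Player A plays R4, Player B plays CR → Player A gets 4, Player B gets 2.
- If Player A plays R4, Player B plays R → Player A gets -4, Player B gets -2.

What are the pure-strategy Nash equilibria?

none

(R1, L): Player A can switch to R4 (1 → 4). Not NE.
(R1, CL): Player A can switch to R3 (4 → 5). Not NE.
(R1, CR): Player A can switch to R2 (0 → 1). Not NE.
(R1, R): Player B can switch to L (-4 → -2). Not NE.
(R2, L): Player A can switch to R1 (-3 → 1). Not NE.
(R2, CL): Player A can switch to R1 (0 → 4). Not NE.
(R2, CR): Player A can switch to R4 (1 → 4). Not NE.
(R2, R): Player A can switch to R1 (1 → 2). Not NE.
(R3, L): Player A can switch to R1 (-4 → 1). Not NE.
(R3, CL): Player B can switch to L (1 → 2). Not NE.
(The remaining 6 profiles each have a profitable deviation by the same check.)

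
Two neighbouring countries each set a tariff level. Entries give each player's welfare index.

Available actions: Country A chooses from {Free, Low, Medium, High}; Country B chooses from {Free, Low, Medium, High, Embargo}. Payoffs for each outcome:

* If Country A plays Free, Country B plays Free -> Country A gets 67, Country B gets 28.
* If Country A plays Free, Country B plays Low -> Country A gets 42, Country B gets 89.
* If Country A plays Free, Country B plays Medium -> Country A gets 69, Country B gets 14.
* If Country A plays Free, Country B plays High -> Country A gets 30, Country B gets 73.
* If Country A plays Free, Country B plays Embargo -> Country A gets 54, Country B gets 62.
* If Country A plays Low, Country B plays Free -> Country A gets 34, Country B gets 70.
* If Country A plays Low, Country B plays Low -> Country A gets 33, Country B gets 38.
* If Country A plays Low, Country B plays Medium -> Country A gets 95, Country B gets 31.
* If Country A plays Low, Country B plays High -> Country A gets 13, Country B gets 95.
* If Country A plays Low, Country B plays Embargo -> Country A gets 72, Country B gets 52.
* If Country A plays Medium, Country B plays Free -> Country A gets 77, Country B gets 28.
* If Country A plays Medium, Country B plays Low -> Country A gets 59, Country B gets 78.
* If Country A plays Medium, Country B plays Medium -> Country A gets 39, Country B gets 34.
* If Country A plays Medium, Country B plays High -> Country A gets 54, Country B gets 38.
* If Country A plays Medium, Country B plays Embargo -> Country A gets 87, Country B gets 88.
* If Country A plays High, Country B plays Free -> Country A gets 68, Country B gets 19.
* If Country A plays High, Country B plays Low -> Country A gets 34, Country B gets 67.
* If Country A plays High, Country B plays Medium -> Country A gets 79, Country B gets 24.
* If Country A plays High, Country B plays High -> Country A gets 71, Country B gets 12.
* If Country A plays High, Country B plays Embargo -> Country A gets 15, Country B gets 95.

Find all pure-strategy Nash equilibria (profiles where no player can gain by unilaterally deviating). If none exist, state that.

The unique pure-strategy Nash equilibrium is (Medium, Embargo).

(Free, Free): Country A can switch to Medium (67 → 77). Not NE.
(Free, Low): Country A can switch to Medium (42 → 59). Not NE.
(Free, Medium): Country A can switch to Low (69 → 95). Not NE.
(Free, High): Country A can switch to Medium (30 → 54). Not NE.
(Free, Embargo): Country A can switch to Low (54 → 72). Not NE.
(Low, Free): Country A can switch to Free (34 → 67). Not NE.
(Low, Low): Country A can switch to Free (33 → 42). Not NE.
(Low, Medium): Country B can switch to Free (31 → 70). Not NE.
(Low, High): Country A can switch to Free (13 → 30). Not NE.
(Low, Embargo): Country A can switch to Medium (72 → 87). Not NE.
(Medium, Embargo): Country A gets 87, best alternative 72; Country B gets 88, best alternative 78. No profitable deviation — NE.
(The remaining 9 profiles each have a profitable deviation by the same check.)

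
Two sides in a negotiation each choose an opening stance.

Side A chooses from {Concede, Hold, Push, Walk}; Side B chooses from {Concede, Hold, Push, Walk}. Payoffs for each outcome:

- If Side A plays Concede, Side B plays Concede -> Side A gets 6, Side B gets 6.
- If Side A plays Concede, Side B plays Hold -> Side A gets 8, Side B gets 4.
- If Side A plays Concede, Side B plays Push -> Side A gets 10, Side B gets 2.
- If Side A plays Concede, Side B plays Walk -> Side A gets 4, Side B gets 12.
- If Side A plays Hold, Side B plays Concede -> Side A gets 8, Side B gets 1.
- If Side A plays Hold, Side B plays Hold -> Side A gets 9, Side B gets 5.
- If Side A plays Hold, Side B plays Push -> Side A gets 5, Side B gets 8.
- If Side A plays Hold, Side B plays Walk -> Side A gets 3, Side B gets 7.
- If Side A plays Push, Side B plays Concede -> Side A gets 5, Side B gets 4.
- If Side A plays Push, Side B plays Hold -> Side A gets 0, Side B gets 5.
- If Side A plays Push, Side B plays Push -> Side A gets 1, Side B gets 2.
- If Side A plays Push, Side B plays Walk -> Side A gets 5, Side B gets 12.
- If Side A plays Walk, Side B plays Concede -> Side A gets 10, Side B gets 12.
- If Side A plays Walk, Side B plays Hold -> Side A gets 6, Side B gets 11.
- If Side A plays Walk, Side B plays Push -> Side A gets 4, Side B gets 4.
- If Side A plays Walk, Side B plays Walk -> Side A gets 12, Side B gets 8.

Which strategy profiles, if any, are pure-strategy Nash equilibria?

(Concede, Concede): Side A can switch to Hold (6 → 8). Not NE.
(Concede, Hold): Side A can switch to Hold (8 → 9). Not NE.
(Concede, Push): Side B can switch to Concede (2 → 6). Not NE.
(Concede, Walk): Side A can switch to Push (4 → 5). Not NE.
(Hold, Concede): Side A can switch to Walk (8 → 10). Not NE.
(Hold, Hold): Side B can switch to Push (5 → 8). Not NE.
(Hold, Push): Side A can switch to Concede (5 → 10). Not NE.
(Hold, Walk): Side A can switch to Concede (3 → 4). Not NE.
(Walk, Concede): Side A gets 10, best alternative 8; Side B gets 12, best alternative 11. No profitable deviation — NE.
(The remaining 7 profiles each have a profitable deviation by the same check.)

(Walk, Concede)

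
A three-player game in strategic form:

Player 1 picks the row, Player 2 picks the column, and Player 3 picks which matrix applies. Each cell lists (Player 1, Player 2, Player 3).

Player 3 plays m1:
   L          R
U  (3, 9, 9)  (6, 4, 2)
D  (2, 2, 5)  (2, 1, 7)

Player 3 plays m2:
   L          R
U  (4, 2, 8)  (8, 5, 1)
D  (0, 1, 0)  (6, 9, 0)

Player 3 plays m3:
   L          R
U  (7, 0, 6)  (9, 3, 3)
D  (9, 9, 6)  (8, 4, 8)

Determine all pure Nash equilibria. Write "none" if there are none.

(U, L, m1): Player 1 gets 3, best alternative 2; Player 2 gets 9, best alternative 4; Player 3 gets 9, best alternative 8. No profitable deviation — NE.
(U, L, m2): Player 2 can switch to R (2 → 5). Not NE.
(U, L, m3): Player 1 can switch to D (7 → 9). Not NE.
(U, R, m1): Player 2 can switch to L (4 → 9). Not NE.
(U, R, m2): Player 3 can switch to m1 (1 → 2). Not NE.
(U, R, m3): Player 1 gets 9, best alternative 8; Player 2 gets 3, best alternative 0; Player 3 gets 3, best alternative 2. No profitable deviation — NE.
(D, L, m1): Player 1 can switch to U (2 → 3). Not NE.
(D, L, m2): Player 1 can switch to U (0 → 4). Not NE.
(D, L, m3): Player 1 gets 9, best alternative 7; Player 2 gets 9, best alternative 4; Player 3 gets 6, best alternative 5. No profitable deviation — NE.
(D, R, m1): Player 1 can switch to U (2 → 6). Not NE.
(D, R, m2): Player 1 can switch to U (6 → 8). Not NE.
(The remaining 1 profile has a profitable deviation by the same check.)

(U, L, m1), (U, R, m3), (D, L, m3)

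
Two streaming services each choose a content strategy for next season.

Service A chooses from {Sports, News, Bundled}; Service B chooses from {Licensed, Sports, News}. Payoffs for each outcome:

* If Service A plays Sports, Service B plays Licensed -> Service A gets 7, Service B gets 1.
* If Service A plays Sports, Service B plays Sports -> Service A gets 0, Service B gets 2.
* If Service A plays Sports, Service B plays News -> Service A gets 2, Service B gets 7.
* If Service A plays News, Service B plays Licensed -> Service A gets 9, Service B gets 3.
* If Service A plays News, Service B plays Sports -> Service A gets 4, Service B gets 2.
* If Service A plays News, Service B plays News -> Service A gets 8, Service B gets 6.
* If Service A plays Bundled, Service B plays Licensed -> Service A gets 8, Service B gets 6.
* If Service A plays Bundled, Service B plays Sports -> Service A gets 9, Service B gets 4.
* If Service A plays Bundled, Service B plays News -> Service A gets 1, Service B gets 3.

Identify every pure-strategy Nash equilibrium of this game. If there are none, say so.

The unique pure-strategy Nash equilibrium is (News, News).

Service A against Licensed: payoffs 7, 9, 8 → best response News.
Service A against Sports: payoffs 0, 4, 9 → best response Bundled.
Service A against News: payoffs 2, 8, 1 → best response News.
Service B against Sports: payoffs 1, 2, 7 → best response News.
Service B against News: payoffs 3, 2, 6 → best response News.
Service B against Bundled: payoffs 6, 4, 3 → best response Licensed.
Mutual best responses: (News, News).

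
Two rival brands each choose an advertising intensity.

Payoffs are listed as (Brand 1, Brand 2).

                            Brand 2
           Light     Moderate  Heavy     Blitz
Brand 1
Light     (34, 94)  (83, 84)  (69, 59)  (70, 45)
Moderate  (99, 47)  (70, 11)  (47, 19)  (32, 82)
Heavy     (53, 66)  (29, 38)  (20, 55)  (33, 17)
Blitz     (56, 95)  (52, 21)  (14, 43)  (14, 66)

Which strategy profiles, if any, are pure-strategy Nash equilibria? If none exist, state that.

Mark each player's best response to every combination of opponents' strategies; a profile where every player is best-responding is a pure Nash equilibrium.
Brand 1 against Light: payoffs 34, 99, 53, 56 → best response Moderate.
Brand 1 against Moderate: payoffs 83, 70, 29, 52 → best response Light.
Brand 1 against Heavy: payoffs 69, 47, 20, 14 → best response Light.
Brand 1 against Blitz: payoffs 70, 32, 33, 14 → best response Light.
Brand 2 against Light: payoffs 94, 84, 59, 45 → best response Light.
Brand 2 against Moderate: payoffs 47, 11, 19, 82 → best response Blitz.
Brand 2 against Heavy: payoffs 66, 38, 55, 17 → best response Light.
Brand 2 against Blitz: payoffs 95, 21, 43, 66 → best response Light.
No profile is a mutual best response for all players.

This game has no pure Nash equilibrium.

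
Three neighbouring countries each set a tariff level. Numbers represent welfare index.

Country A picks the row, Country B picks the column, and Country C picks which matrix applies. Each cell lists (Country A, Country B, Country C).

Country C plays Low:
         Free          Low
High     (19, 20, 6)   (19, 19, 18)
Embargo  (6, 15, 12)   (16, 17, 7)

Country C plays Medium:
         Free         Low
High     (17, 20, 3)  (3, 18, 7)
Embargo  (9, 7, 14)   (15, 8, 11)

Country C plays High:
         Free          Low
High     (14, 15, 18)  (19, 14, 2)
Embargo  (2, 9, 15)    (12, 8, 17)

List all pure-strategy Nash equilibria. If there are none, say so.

Mark each player's best response to every combination of opponents' strategies; a profile where every player is best-responding is a pure Nash equilibrium.
Country A against (Free, Low): payoffs 19, 6 → best response High.
Country A against (Free, Medium): payoffs 17, 9 → best response High.
Country A against (Free, High): payoffs 14, 2 → best response High.
Country A against (Low, Low): payoffs 19, 16 → best response High.
Country A against (Low, Medium): payoffs 3, 15 → best response Embargo.
Country A against (Low, High): payoffs 19, 12 → best response High.
Country B against (High, Low): payoffs 20, 19 → best response Free.
Country B against (High, Medium): payoffs 20, 18 → best response Free.
Country B against (High, High): payoffs 15, 14 → best response Free.
Country B against (Embargo, Low): payoffs 15, 17 → best response Low.
Country B against (Embargo, Medium): payoffs 7, 8 → best response Low.
Country B against (Embargo, High): payoffs 9, 8 → best response Free.
Country C against (High, Free): payoffs 6, 3, 18 → best response High.
Country C against (High, Low): payoffs 18, 7, 2 → best response Low.
Country C against (Embargo, Free): payoffs 12, 14, 15 → best response High.
Country C against (Embargo, Low): payoffs 7, 11, 17 → best response High.
Mutual best responses: (High, Free, High).

(High, Free, High)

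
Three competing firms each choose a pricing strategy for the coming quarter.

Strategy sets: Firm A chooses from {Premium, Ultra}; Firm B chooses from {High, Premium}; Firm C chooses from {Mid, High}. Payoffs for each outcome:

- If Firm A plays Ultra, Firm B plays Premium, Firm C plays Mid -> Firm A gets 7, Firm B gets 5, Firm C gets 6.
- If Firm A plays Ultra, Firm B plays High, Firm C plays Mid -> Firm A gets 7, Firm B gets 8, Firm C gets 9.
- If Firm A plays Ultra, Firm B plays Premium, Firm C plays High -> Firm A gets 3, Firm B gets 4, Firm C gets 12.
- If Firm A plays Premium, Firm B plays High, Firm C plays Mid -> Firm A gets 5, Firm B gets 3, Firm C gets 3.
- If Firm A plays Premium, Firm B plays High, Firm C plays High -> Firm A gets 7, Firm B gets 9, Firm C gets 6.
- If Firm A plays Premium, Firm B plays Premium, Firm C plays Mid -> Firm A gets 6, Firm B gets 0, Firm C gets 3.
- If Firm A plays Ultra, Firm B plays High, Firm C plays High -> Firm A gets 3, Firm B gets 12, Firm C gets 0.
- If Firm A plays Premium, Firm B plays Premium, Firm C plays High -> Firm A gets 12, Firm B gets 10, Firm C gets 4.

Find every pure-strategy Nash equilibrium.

Firm A against (High, Mid): payoffs 5, 7 → best response Ultra.
Firm A against (High, High): payoffs 7, 3 → best response Premium.
Firm A against (Premium, Mid): payoffs 6, 7 → best response Ultra.
Firm A against (Premium, High): payoffs 12, 3 → best response Premium.
Firm B against (Premium, Mid): payoffs 3, 0 → best response High.
Firm B against (Premium, High): payoffs 9, 10 → best response Premium.
Firm B against (Ultra, Mid): payoffs 8, 5 → best response High.
Firm B against (Ultra, High): payoffs 12, 4 → best response High.
Firm C against (Premium, High): payoffs 3, 6 → best response High.
Firm C against (Premium, Premium): payoffs 3, 4 → best response High.
Firm C against (Ultra, High): payoffs 9, 0 → best response Mid.
Firm C against (Ultra, Premium): payoffs 6, 12 → best response High.
Mutual best responses: (Premium, Premium, High); (Ultra, High, Mid).

Pure-strategy Nash equilibria: (Premium, Premium, High), (Ultra, High, Mid)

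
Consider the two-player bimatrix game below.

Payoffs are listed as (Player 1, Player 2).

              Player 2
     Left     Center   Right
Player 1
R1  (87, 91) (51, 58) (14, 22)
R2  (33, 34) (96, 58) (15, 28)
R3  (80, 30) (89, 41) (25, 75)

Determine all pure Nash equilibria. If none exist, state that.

(R1, Left): Player 1 gets 87, best alternative 80; Player 2 gets 91, best alternative 58. No profitable deviation — NE.
(R1, Center): Player 1 can switch to R2 (51 → 96). Not NE.
(R1, Right): Player 1 can switch to R2 (14 → 15). Not NE.
(R2, Left): Player 1 can switch to R1 (33 → 87). Not NE.
(R2, Center): Player 1 gets 96, best alternative 89; Player 2 gets 58, best alternative 34. No profitable deviation — NE.
(R2, Right): Player 1 can switch to R3 (15 → 25). Not NE.
(R3, Left): Player 1 can switch to R1 (80 → 87). Not NE.
(R3, Center): Player 1 can switch to R2 (89 → 96). Not NE.
(R3, Right): Player 1 gets 25, best alternative 15; Player 2 gets 75, best alternative 41. No profitable deviation — NE.

The pure Nash equilibria are (R1, Left) and (R2, Center) and (R3, Right).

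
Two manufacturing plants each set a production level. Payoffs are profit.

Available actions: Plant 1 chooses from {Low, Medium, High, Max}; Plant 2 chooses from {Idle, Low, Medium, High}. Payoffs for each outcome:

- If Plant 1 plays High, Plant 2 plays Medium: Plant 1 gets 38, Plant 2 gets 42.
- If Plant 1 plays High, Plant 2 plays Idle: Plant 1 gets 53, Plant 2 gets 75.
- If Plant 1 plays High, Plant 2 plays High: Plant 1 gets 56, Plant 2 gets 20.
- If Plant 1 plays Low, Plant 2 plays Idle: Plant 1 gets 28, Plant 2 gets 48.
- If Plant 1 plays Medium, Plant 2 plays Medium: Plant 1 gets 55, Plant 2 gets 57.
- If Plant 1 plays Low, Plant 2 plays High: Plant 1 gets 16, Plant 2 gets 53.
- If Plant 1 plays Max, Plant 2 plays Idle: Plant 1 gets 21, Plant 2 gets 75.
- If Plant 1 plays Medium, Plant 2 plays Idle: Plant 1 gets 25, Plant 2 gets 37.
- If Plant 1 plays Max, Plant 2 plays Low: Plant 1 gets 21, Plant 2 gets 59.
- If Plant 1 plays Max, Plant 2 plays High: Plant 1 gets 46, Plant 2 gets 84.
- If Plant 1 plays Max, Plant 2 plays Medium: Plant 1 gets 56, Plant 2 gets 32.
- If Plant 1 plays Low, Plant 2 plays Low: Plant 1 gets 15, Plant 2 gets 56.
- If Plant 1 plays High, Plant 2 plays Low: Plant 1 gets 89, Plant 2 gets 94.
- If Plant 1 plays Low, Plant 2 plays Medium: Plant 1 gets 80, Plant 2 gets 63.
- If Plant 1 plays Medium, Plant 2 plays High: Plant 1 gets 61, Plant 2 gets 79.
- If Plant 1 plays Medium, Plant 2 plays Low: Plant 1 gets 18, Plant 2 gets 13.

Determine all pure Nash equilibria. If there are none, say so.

(Low, Medium); (Medium, High); (High, Low)

(Low, Idle): Plant 1 can switch to High (28 → 53). Not NE.
(Low, Low): Plant 1 can switch to Medium (15 → 18). Not NE.
(Low, Medium): Plant 1 gets 80, best alternative 56; Plant 2 gets 63, best alternative 56. No profitable deviation — NE.
(Low, High): Plant 1 can switch to Medium (16 → 61). Not NE.
(Medium, Idle): Plant 1 can switch to Low (25 → 28). Not NE.
(Medium, Low): Plant 1 can switch to High (18 → 89). Not NE.
(Medium, Medium): Plant 1 can switch to Low (55 → 80). Not NE.
(Medium, High): Plant 1 gets 61, best alternative 56; Plant 2 gets 79, best alternative 57. No profitable deviation — NE.
(High, Idle): Plant 2 can switch to Low (75 → 94). Not NE.
(High, Low): Plant 1 gets 89, best alternative 21; Plant 2 gets 94, best alternative 75. No profitable deviation — NE.
(High, Medium): Plant 1 can switch to Low (38 → 80). Not NE.
(High, High): Plant 1 can switch to Medium (56 → 61). Not NE.
(Max, Idle): Plant 1 can switch to Low (21 → 28). Not NE.
(Max, Low): Plant 1 can switch to High (21 → 89). Not NE.
(Max, Medium): Plant 1 can switch to Low (56 → 80). Not NE.
(The remaining 1 profile has a profitable deviation by the same check.)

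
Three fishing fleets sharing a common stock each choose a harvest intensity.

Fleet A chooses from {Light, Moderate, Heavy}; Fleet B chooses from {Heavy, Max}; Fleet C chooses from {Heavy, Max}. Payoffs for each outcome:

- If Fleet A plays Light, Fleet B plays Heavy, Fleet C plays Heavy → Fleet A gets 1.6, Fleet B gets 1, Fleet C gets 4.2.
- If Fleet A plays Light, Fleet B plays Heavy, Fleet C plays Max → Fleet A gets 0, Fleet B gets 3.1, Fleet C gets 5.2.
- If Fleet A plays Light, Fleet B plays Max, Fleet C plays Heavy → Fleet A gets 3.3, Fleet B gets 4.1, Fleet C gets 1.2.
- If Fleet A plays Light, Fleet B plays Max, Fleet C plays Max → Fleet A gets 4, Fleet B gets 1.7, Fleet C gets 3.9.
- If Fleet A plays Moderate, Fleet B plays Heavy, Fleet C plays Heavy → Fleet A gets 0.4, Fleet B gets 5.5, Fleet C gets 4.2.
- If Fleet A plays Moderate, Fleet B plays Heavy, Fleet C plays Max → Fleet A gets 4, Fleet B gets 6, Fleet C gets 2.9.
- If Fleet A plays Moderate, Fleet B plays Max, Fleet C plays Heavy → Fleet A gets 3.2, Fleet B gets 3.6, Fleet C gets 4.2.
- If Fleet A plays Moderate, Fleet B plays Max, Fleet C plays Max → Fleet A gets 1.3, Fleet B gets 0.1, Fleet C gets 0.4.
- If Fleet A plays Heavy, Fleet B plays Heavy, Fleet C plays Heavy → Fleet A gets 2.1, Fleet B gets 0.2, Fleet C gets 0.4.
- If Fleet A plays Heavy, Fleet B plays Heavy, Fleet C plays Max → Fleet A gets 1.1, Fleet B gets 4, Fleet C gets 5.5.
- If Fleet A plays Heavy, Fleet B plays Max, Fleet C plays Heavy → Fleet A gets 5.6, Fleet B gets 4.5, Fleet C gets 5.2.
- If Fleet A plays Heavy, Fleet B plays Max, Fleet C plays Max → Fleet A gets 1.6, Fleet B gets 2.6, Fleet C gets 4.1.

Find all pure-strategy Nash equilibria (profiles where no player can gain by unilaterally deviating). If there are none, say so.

The unique pure-strategy Nash equilibrium is (Heavy, Max, Heavy).

Fleet A against (Heavy, Heavy): payoffs 1.6, 0.4, 2.1 → best response Heavy.
Fleet A against (Heavy, Max): payoffs 0, 4, 1.1 → best response Moderate.
Fleet A against (Max, Heavy): payoffs 3.3, 3.2, 5.6 → best response Heavy.
Fleet A against (Max, Max): payoffs 4, 1.3, 1.6 → best response Light.
Fleet B against (Light, Heavy): payoffs 1, 4.1 → best response Max.
Fleet B against (Light, Max): payoffs 3.1, 1.7 → best response Heavy.
Fleet B against (Moderate, Heavy): payoffs 5.5, 3.6 → best response Heavy.
Fleet B against (Moderate, Max): payoffs 6, 0.1 → best response Heavy.
Fleet B against (Heavy, Heavy): payoffs 0.2, 4.5 → best response Max.
Fleet B against (Heavy, Max): payoffs 4, 2.6 → best response Heavy.
Fleet C against (Light, Heavy): payoffs 4.2, 5.2 → best response Max.
Fleet C against (Light, Max): payoffs 1.2, 3.9 → best response Max.
Fleet C against (Moderate, Heavy): payoffs 4.2, 2.9 → best response Heavy.
Fleet C against (Moderate, Max): payoffs 4.2, 0.4 → best response Heavy.
Fleet C against (Heavy, Heavy): payoffs 0.4, 5.5 → best response Max.
Fleet C against (Heavy, Max): payoffs 5.2, 4.1 → best response Heavy.
Mutual best responses: (Heavy, Max, Heavy).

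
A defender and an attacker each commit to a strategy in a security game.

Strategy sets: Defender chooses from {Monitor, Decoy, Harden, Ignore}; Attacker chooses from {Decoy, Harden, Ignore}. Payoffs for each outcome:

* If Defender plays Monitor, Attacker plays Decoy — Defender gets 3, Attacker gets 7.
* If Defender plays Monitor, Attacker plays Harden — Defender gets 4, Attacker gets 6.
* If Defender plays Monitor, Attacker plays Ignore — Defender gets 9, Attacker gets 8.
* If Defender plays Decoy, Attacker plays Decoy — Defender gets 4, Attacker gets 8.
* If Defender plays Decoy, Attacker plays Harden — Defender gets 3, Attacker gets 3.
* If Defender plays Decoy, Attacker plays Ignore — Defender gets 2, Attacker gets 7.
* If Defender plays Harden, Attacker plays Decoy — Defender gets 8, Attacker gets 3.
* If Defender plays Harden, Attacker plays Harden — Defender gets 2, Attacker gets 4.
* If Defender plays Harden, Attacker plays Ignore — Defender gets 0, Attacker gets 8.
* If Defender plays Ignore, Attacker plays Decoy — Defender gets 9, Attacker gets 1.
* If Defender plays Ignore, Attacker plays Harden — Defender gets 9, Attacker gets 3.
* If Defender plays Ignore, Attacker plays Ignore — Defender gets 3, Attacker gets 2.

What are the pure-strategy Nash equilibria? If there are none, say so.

Pure-strategy Nash equilibria: (Monitor, Ignore); (Ignore, Harden)

For each strategy profile, look for a profitable unilateral deviation.
(Monitor, Decoy): Defender can switch to Decoy (3 → 4). Not NE.
(Monitor, Harden): Defender can switch to Ignore (4 → 9). Not NE.
(Monitor, Ignore): Defender gets 9, best alternative 3; Attacker gets 8, best alternative 7. No profitable deviation — NE.
(Decoy, Decoy): Defender can switch to Harden (4 → 8). Not NE.
(Decoy, Harden): Defender can switch to Monitor (3 → 4). Not NE.
(Decoy, Ignore): Defender can switch to Monitor (2 → 9). Not NE.
(Harden, Decoy): Defender can switch to Ignore (8 → 9). Not NE.
(Harden, Harden): Defender can switch to Monitor (2 → 4). Not NE.
(Harden, Ignore): Defender can switch to Monitor (0 → 9). Not NE.
(Ignore, Harden): Defender gets 9, best alternative 4; Attacker gets 3, best alternative 2. No profitable deviation — NE.
(The remaining 2 profiles each have a profitable deviation by the same check.)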